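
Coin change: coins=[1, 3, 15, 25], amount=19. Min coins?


dp[0]=0; dp[i]=1+min(dp[i-c] for c in coins)
...dp[14]=6, dp[15]=1, dp[16]=2, dp[17]=3, dp[18]=2, dp[19]=3
Minimum coins for 19 = 3


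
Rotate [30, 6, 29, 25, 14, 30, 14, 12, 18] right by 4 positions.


Right rotate by 4: [30, 14, 12, 18, 30, 6, 29, 25, 14]


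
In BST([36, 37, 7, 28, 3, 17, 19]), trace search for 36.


BST root = 36
Search for 36: compare at each node
Path: [36]


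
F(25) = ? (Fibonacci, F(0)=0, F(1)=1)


F(n)=F(n-1)+F(n-2)
...F(23)=28657, F(24)=46368, F(25)=75025


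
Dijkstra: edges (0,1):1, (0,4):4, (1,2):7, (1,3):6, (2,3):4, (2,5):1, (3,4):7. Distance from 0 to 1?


Dijkstra from 0:
Distances: {0: 0, 1: 1, 2: 8, 3: 7, 4: 4, 5: 9}
Shortest distance to 1 = 1, path = [0, 1]


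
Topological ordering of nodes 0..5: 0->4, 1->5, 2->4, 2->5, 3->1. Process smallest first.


Kahn's algorithm, process smallest node first
Order: [0, 2, 3, 1, 4, 5]


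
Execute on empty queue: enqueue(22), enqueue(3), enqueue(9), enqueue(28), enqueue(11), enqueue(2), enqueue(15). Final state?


enqueue(22) -> [22]
enqueue(3) -> [22, 3]
enqueue(9) -> [22, 3, 9]
enqueue(28) -> [22, 3, 9, 28]
enqueue(11) -> [22, 3, 9, 28, 11]
enqueue(2) -> [22, 3, 9, 28, 11, 2]
enqueue(15) -> [22, 3, 9, 28, 11, 2, 15]
Final queue (front to back): [22, 3, 9, 28, 11, 2, 15]


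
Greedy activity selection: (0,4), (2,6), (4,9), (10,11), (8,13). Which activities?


Greedy: pick earliest-ending, then skip overlaps.
Selected (3 activities): [(0, 4), (4, 9), (10, 11)]


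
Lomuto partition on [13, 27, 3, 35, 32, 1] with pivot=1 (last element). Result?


Elements <= 1 go left of pivot.
Result: [1, 27, 3, 35, 32, 13], pivot at index 0


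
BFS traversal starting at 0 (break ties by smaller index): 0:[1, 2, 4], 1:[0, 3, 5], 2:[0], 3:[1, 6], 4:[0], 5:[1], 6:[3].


BFS queue: start with [0]
Visit order: [0, 1, 2, 4, 3, 5, 6]


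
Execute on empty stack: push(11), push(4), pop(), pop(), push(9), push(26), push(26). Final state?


push(11) -> [11]
push(4) -> [11, 4]
pop() returns 4 -> [11]
pop() returns 11 -> []
push(9) -> [9]
push(26) -> [9, 26]
push(26) -> [9, 26, 26]
Final stack (bottom to top): [9, 26, 26]


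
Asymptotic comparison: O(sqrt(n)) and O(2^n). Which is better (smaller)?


sublinear grows slower than exponential
O(sqrt(n)) is asymptotically smaller; O(2^n) grows faster


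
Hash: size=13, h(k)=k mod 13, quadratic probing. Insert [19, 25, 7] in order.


Insertions: 19->slot 6; 25->slot 12; 7->slot 7
Table: [None, None, None, None, None, None, 19, 7, None, None, None, None, 25]


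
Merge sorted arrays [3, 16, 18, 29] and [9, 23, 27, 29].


Compare heads, take smaller each step.
Merged: [3, 9, 16, 18, 23, 27, 29, 29]


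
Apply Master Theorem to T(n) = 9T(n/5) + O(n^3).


a=9, b=5, c=3. log_5(9)=1.365 < c=3. Case 3: O(n^c) = O(n^3)
Complexity: O(n^3)


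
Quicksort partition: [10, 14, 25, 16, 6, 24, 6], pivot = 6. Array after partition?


Elements <= 6 go left of pivot.
Result: [6, 6, 25, 16, 10, 24, 14], pivot at index 1


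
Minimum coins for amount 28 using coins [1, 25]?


dp[0]=0; dp[i]=1+min(dp[i-c] for c in coins)
...dp[23]=23, dp[24]=24, dp[25]=1, dp[26]=2, dp[27]=3, dp[28]=4
Minimum coins for 28 = 4


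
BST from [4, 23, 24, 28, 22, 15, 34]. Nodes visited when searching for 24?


BST root = 4
Search for 24: compare at each node
Path: [4, 23, 24]


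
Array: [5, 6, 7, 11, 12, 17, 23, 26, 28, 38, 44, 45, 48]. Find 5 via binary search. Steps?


Search for 5:
[0,12] mid=6 arr[6]=23
[0,5] mid=2 arr[2]=7
[0,1] mid=0 arr[0]=5
Total: 3 comparisons


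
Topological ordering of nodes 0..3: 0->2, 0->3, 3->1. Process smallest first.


Kahn's algorithm, process smallest node first
Order: [0, 2, 3, 1]


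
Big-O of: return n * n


Analysis: constant-time operation, no loop
Complexity: O(1)


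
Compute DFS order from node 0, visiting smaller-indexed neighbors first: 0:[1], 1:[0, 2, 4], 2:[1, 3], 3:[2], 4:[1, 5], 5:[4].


DFS stack-based: start with [0]
Visit order: [0, 1, 2, 3, 4, 5]


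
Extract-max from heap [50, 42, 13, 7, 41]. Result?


Max = 50
Replace root with last, heapify down
Resulting heap: [42, 41, 13, 7]


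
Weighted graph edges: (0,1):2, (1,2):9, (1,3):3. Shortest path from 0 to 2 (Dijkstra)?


Dijkstra from 0:
Distances: {0: 0, 1: 2, 2: 11, 3: 5}
Shortest distance to 2 = 11, path = [0, 1, 2]


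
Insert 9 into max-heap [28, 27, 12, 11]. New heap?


Append 9: [28, 27, 12, 11, 9]
Bubble up: no swaps needed
Result: [28, 27, 12, 11, 9]


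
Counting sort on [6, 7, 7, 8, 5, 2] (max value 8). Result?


Count array: [0, 0, 1, 0, 0, 1, 1, 2, 1]
Reconstruct: [2, 5, 6, 7, 7, 8]


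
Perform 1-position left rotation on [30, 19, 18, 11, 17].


Left rotate by 1: [19, 18, 11, 17, 30]


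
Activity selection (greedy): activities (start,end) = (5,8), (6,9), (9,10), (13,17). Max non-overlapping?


Greedy: pick earliest-ending, then skip overlaps.
Selected (3 activities): [(5, 8), (9, 10), (13, 17)]


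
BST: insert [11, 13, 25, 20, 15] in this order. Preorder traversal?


Root = 11; build tree by BST insertion.
Preorder traversal: [11, 13, 25, 20, 15]


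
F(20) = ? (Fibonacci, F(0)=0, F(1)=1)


F(n)=F(n-1)+F(n-2)
...F(18)=2584, F(19)=4181, F(20)=6765


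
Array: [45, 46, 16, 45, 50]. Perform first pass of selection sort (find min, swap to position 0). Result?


After one pass: [16, 46, 45, 45, 50]


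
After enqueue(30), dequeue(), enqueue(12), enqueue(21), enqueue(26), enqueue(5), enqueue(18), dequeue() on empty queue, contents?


enqueue(30) -> [30]
dequeue() returns 30 -> []
enqueue(12) -> [12]
enqueue(21) -> [12, 21]
enqueue(26) -> [12, 21, 26]
enqueue(5) -> [12, 21, 26, 5]
enqueue(18) -> [12, 21, 26, 5, 18]
dequeue() returns 12 -> [21, 26, 5, 18]
Final queue (front to back): [21, 26, 5, 18]


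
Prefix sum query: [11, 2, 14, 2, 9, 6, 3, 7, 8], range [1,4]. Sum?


Prefix sums: [0, 11, 13, 27, 29, 38, 44, 47, 54, 62]
Sum[1..4] = prefix[5] - prefix[1] = 38 - 11 = 27


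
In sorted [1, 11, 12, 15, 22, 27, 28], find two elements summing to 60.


Two pointers: lo=0, hi=6
No pair sums to 60


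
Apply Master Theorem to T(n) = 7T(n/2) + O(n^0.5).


a=7, b=2, c=0.5. log_2(7)=2.807 > c=0.5. Case 1: O(n^log_b(a)) = O(n^2.807)
Complexity: O(n^2.807)


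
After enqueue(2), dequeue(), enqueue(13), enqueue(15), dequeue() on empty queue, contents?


enqueue(2) -> [2]
dequeue() returns 2 -> []
enqueue(13) -> [13]
enqueue(15) -> [13, 15]
dequeue() returns 13 -> [15]
Final queue (front to back): [15]


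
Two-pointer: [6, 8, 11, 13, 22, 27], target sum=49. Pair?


Two pointers: lo=0, hi=5
Found pair: (22, 27) summing to 49


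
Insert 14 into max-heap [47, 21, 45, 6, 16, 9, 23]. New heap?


Append 14: [47, 21, 45, 6, 16, 9, 23, 14]
Bubble up: swap idx 7(14) with idx 3(6)
Result: [47, 21, 45, 14, 16, 9, 23, 6]


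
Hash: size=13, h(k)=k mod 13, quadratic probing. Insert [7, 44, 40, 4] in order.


Insertions: 7->slot 7; 44->slot 5; 40->slot 1; 4->slot 4
Table: [None, 40, None, None, 4, 44, None, 7, None, None, None, None, None]


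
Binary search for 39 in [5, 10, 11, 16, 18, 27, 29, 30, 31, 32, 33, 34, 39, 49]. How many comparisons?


Search for 39:
[0,13] mid=6 arr[6]=29
[7,13] mid=10 arr[10]=33
[11,13] mid=12 arr[12]=39
Total: 3 comparisons


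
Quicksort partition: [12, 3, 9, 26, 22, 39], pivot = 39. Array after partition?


Elements <= 39 go left of pivot.
Result: [12, 3, 9, 26, 22, 39], pivot at index 5


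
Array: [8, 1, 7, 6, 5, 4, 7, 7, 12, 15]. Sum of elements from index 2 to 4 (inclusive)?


Prefix sums: [0, 8, 9, 16, 22, 27, 31, 38, 45, 57, 72]
Sum[2..4] = prefix[5] - prefix[2] = 27 - 9 = 18


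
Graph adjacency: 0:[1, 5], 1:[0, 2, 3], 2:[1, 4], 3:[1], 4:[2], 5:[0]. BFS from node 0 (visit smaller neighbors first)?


BFS queue: start with [0]
Visit order: [0, 1, 5, 2, 3, 4]


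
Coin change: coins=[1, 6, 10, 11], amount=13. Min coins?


dp[0]=0; dp[i]=1+min(dp[i-c] for c in coins)
...dp[8]=3, dp[9]=4, dp[10]=1, dp[11]=1, dp[12]=2, dp[13]=3
Minimum coins for 13 = 3


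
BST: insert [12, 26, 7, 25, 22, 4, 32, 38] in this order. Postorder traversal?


Root = 12; build tree by BST insertion.
Postorder traversal: [4, 7, 22, 25, 38, 32, 26, 12]


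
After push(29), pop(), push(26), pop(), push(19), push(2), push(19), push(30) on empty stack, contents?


push(29) -> [29]
pop() returns 29 -> []
push(26) -> [26]
pop() returns 26 -> []
push(19) -> [19]
push(2) -> [19, 2]
push(19) -> [19, 2, 19]
push(30) -> [19, 2, 19, 30]
Final stack (bottom to top): [19, 2, 19, 30]


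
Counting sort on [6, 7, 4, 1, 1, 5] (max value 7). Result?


Count array: [0, 2, 0, 0, 1, 1, 1, 1]
Reconstruct: [1, 1, 4, 5, 6, 7]


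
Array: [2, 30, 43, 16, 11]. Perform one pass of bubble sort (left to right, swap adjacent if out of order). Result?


After one pass: [2, 30, 16, 11, 43]


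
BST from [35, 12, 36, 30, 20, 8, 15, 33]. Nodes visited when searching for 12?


BST root = 35
Search for 12: compare at each node
Path: [35, 12]


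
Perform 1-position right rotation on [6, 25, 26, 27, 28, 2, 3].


Right rotate by 1: [3, 6, 25, 26, 27, 28, 2]


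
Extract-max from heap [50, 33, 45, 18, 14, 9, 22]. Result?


Max = 50
Replace root with last, heapify down
Resulting heap: [45, 33, 22, 18, 14, 9]


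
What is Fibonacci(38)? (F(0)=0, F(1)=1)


F(n)=F(n-1)+F(n-2)
...F(36)=14930352, F(37)=24157817, F(38)=39088169


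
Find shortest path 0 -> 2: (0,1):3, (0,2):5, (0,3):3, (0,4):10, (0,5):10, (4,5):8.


Dijkstra from 0:
Distances: {0: 0, 1: 3, 2: 5, 3: 3, 4: 10, 5: 10}
Shortest distance to 2 = 5, path = [0, 2]


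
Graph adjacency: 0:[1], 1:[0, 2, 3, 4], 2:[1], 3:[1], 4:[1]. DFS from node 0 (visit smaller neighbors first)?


DFS stack-based: start with [0]
Visit order: [0, 1, 2, 3, 4]


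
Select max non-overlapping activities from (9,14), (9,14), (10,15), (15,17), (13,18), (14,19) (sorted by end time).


Greedy: pick earliest-ending, then skip overlaps.
Selected (2 activities): [(9, 14), (15, 17)]


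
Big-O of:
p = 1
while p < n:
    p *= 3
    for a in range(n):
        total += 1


Per nesting level: O(log n) * O(n) = O(n log n)
Complexity: O(n log n)


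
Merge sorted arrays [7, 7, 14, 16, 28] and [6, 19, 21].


Compare heads, take smaller each step.
Merged: [6, 7, 7, 14, 16, 19, 21, 28]


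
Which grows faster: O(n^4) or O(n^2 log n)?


n^2 log n grows slower than quartic
O(n^2 log n) is asymptotically smaller; O(n^4) grows faster


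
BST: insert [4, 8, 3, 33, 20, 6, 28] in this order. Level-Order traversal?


Root = 4; build tree by BST insertion.
Level-Order traversal: [4, 3, 8, 6, 33, 20, 28]


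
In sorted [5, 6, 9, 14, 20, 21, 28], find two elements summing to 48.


Two pointers: lo=0, hi=6
Found pair: (20, 28) summing to 48


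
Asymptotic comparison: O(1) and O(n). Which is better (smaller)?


constant grows slower than linear
O(1) is asymptotically smaller; O(n) grows faster


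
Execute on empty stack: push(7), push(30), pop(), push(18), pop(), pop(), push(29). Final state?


push(7) -> [7]
push(30) -> [7, 30]
pop() returns 30 -> [7]
push(18) -> [7, 18]
pop() returns 18 -> [7]
pop() returns 7 -> []
push(29) -> [29]
Final stack (bottom to top): [29]


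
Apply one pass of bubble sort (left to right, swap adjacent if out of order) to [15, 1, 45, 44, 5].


After one pass: [1, 15, 44, 5, 45]


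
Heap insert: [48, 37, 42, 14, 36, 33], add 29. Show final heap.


Append 29: [48, 37, 42, 14, 36, 33, 29]
Bubble up: no swaps needed
Result: [48, 37, 42, 14, 36, 33, 29]


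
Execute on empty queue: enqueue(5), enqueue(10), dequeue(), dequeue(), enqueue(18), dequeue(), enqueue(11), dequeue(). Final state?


enqueue(5) -> [5]
enqueue(10) -> [5, 10]
dequeue() returns 5 -> [10]
dequeue() returns 10 -> []
enqueue(18) -> [18]
dequeue() returns 18 -> []
enqueue(11) -> [11]
dequeue() returns 11 -> []
Final queue (front to back): []


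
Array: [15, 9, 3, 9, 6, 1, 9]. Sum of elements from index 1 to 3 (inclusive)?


Prefix sums: [0, 15, 24, 27, 36, 42, 43, 52]
Sum[1..3] = prefix[4] - prefix[1] = 36 - 15 = 21


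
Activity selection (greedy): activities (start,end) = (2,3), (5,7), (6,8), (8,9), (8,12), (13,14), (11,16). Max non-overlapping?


Greedy: pick earliest-ending, then skip overlaps.
Selected (4 activities): [(2, 3), (5, 7), (8, 9), (13, 14)]


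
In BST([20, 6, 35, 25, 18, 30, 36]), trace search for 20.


BST root = 20
Search for 20: compare at each node
Path: [20]


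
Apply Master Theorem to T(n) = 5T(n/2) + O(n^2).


a=5, b=2, c=2. log_2(5)=2.322 > c=2. Case 1: O(n^log_b(a)) = O(n^2.322)
Complexity: O(n^2.322)


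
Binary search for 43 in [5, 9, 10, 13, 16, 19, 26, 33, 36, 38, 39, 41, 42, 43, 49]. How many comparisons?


Search for 43:
[0,14] mid=7 arr[7]=33
[8,14] mid=11 arr[11]=41
[12,14] mid=13 arr[13]=43
Total: 3 comparisons


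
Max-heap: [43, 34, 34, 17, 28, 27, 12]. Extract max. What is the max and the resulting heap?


Max = 43
Replace root with last, heapify down
Resulting heap: [34, 28, 34, 17, 12, 27]


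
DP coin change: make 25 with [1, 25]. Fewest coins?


dp[0]=0; dp[i]=1+min(dp[i-c] for c in coins)
...dp[20]=20, dp[21]=21, dp[22]=22, dp[23]=23, dp[24]=24, dp[25]=1
Minimum coins for 25 = 1


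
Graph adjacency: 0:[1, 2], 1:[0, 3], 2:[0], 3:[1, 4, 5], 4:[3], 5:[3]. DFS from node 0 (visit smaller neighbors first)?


DFS stack-based: start with [0]
Visit order: [0, 1, 3, 4, 5, 2]


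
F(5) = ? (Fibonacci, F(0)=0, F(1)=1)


F(n)=F(n-1)+F(n-2)
...F(3)=2, F(4)=3, F(5)=5


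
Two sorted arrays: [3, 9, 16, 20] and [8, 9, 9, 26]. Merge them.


Compare heads, take smaller each step.
Merged: [3, 8, 9, 9, 9, 16, 20, 26]


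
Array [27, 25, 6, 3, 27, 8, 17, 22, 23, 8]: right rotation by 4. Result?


Right rotate by 4: [17, 22, 23, 8, 27, 25, 6, 3, 27, 8]


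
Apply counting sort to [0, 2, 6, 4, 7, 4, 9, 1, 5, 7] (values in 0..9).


Count array: [1, 1, 1, 0, 2, 1, 1, 2, 0, 1]
Reconstruct: [0, 1, 2, 4, 4, 5, 6, 7, 7, 9]


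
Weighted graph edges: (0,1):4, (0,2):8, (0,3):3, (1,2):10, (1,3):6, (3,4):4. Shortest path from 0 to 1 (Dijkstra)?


Dijkstra from 0:
Distances: {0: 0, 1: 4, 2: 8, 3: 3, 4: 7}
Shortest distance to 1 = 4, path = [0, 1]


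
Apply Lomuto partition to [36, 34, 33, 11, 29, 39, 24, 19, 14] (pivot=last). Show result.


Elements <= 14 go left of pivot.
Result: [11, 14, 33, 36, 29, 39, 24, 19, 34], pivot at index 1


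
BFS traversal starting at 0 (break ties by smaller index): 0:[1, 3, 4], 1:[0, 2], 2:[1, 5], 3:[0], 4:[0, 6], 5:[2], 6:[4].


BFS queue: start with [0]
Visit order: [0, 1, 3, 4, 2, 6, 5]


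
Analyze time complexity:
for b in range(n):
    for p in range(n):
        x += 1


Per nesting level: O(n) * O(n) = O(n^2)
Complexity: O(n^2)


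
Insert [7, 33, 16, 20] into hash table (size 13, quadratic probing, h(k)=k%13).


Insertions: 7->slot 7; 33->slot 8; 16->slot 3; 20->slot 11
Table: [None, None, None, 16, None, None, None, 7, 33, None, None, 20, None]


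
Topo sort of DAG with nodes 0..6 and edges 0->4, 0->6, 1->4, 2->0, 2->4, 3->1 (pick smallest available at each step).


Kahn's algorithm, process smallest node first
Order: [2, 0, 3, 1, 4, 5, 6]


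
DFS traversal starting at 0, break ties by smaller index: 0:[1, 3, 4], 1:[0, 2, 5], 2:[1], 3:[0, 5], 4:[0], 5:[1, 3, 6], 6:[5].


DFS stack-based: start with [0]
Visit order: [0, 1, 2, 5, 3, 6, 4]


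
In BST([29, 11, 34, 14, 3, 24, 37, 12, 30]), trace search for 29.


BST root = 29
Search for 29: compare at each node
Path: [29]


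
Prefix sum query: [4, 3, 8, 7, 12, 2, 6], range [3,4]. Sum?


Prefix sums: [0, 4, 7, 15, 22, 34, 36, 42]
Sum[3..4] = prefix[5] - prefix[3] = 34 - 15 = 19


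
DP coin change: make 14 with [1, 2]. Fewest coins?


dp[0]=0; dp[i]=1+min(dp[i-c] for c in coins)
...dp[9]=5, dp[10]=5, dp[11]=6, dp[12]=6, dp[13]=7, dp[14]=7
Minimum coins for 14 = 7


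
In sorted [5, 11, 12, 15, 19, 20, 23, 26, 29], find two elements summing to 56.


Two pointers: lo=0, hi=8
No pair sums to 56


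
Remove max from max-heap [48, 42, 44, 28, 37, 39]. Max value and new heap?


Max = 48
Replace root with last, heapify down
Resulting heap: [44, 42, 39, 28, 37]


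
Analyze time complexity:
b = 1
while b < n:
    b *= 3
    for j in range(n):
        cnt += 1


Per nesting level: O(log n) * O(n) = O(n log n)
Complexity: O(n log n)


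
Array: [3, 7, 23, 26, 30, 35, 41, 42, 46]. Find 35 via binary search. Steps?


Search for 35:
[0,8] mid=4 arr[4]=30
[5,8] mid=6 arr[6]=41
[5,5] mid=5 arr[5]=35
Total: 3 comparisons


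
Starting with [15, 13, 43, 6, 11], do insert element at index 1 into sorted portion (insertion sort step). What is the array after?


After one pass: [13, 15, 43, 6, 11]


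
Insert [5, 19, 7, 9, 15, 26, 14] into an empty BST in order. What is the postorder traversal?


Root = 5; build tree by BST insertion.
Postorder traversal: [14, 15, 9, 7, 26, 19, 5]


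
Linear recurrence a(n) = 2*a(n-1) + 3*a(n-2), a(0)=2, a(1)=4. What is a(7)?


Build bottom-up:
...a(5)=364, a(6)=1094, a(7)=2*1094+3*364=3280


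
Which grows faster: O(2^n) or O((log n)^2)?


polylogarithmic grows slower than exponential
O((log n)^2) is asymptotically smaller; O(2^n) grows faster


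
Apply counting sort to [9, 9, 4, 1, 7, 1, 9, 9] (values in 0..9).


Count array: [0, 2, 0, 0, 1, 0, 0, 1, 0, 4]
Reconstruct: [1, 1, 4, 7, 9, 9, 9, 9]


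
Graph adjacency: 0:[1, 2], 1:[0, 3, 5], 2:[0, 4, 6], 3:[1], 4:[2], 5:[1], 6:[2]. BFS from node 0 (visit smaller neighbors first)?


BFS queue: start with [0]
Visit order: [0, 1, 2, 3, 5, 4, 6]


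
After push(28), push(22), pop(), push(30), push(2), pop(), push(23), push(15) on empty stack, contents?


push(28) -> [28]
push(22) -> [28, 22]
pop() returns 22 -> [28]
push(30) -> [28, 30]
push(2) -> [28, 30, 2]
pop() returns 2 -> [28, 30]
push(23) -> [28, 30, 23]
push(15) -> [28, 30, 23, 15]
Final stack (bottom to top): [28, 30, 23, 15]


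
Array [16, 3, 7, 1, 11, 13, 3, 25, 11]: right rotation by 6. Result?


Right rotate by 6: [1, 11, 13, 3, 25, 11, 16, 3, 7]


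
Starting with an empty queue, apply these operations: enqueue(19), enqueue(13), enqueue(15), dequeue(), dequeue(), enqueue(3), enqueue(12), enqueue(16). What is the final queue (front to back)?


enqueue(19) -> [19]
enqueue(13) -> [19, 13]
enqueue(15) -> [19, 13, 15]
dequeue() returns 19 -> [13, 15]
dequeue() returns 13 -> [15]
enqueue(3) -> [15, 3]
enqueue(12) -> [15, 3, 12]
enqueue(16) -> [15, 3, 12, 16]
Final queue (front to back): [15, 3, 12, 16]


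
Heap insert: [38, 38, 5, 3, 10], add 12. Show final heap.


Append 12: [38, 38, 5, 3, 10, 12]
Bubble up: swap idx 5(12) with idx 2(5)
Result: [38, 38, 12, 3, 10, 5]


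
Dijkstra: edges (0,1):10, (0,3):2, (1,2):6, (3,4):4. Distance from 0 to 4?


Dijkstra from 0:
Distances: {0: 0, 1: 10, 2: 16, 3: 2, 4: 6}
Shortest distance to 4 = 6, path = [0, 3, 4]


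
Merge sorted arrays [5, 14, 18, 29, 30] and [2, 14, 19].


Compare heads, take smaller each step.
Merged: [2, 5, 14, 14, 18, 19, 29, 30]


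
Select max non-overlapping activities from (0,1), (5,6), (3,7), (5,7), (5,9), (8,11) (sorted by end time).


Greedy: pick earliest-ending, then skip overlaps.
Selected (3 activities): [(0, 1), (5, 6), (8, 11)]


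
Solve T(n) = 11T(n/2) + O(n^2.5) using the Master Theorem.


a=11, b=2, c=2.5. log_2(11)=3.459 > c=2.5. Case 1: O(n^log_b(a)) = O(n^3.459)
Complexity: O(n^3.459)


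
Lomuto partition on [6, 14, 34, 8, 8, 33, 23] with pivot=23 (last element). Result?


Elements <= 23 go left of pivot.
Result: [6, 14, 8, 8, 23, 33, 34], pivot at index 4


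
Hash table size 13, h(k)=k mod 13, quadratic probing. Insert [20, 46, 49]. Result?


Insertions: 20->slot 7; 46->slot 8; 49->slot 10
Table: [None, None, None, None, None, None, None, 20, 46, None, 49, None, None]


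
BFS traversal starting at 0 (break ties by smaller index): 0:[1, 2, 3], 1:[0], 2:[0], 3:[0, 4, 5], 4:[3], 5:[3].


BFS queue: start with [0]
Visit order: [0, 1, 2, 3, 4, 5]


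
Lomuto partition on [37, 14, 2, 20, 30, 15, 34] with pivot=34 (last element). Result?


Elements <= 34 go left of pivot.
Result: [14, 2, 20, 30, 15, 34, 37], pivot at index 5


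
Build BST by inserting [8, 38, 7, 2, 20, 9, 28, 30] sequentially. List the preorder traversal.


Root = 8; build tree by BST insertion.
Preorder traversal: [8, 7, 2, 38, 20, 9, 28, 30]


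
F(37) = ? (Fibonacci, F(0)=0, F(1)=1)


F(n)=F(n-1)+F(n-2)
...F(35)=9227465, F(36)=14930352, F(37)=24157817


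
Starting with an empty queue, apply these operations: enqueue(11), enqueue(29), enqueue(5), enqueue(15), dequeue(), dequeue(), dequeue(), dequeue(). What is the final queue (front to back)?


enqueue(11) -> [11]
enqueue(29) -> [11, 29]
enqueue(5) -> [11, 29, 5]
enqueue(15) -> [11, 29, 5, 15]
dequeue() returns 11 -> [29, 5, 15]
dequeue() returns 29 -> [5, 15]
dequeue() returns 5 -> [15]
dequeue() returns 15 -> []
Final queue (front to back): []


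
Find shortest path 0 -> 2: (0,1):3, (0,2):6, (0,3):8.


Dijkstra from 0:
Distances: {0: 0, 1: 3, 2: 6, 3: 8}
Shortest distance to 2 = 6, path = [0, 2]


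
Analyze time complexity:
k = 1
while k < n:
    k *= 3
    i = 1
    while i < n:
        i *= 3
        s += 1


Per nesting level: O(log n) * O(log n) = O((log n)^2)
Complexity: O((log n)^2)


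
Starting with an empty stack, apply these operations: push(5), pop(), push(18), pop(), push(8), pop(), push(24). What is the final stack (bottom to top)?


push(5) -> [5]
pop() returns 5 -> []
push(18) -> [18]
pop() returns 18 -> []
push(8) -> [8]
pop() returns 8 -> []
push(24) -> [24]
Final stack (bottom to top): [24]


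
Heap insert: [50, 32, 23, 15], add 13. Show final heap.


Append 13: [50, 32, 23, 15, 13]
Bubble up: no swaps needed
Result: [50, 32, 23, 15, 13]


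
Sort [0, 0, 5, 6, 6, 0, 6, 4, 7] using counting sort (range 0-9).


Count array: [3, 0, 0, 0, 1, 1, 3, 1, 0, 0]
Reconstruct: [0, 0, 0, 4, 5, 6, 6, 6, 7]


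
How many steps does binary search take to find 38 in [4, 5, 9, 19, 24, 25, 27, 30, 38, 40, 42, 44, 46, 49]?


Search for 38:
[0,13] mid=6 arr[6]=27
[7,13] mid=10 arr[10]=42
[7,9] mid=8 arr[8]=38
Total: 3 comparisons


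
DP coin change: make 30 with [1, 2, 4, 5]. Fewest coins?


dp[0]=0; dp[i]=1+min(dp[i-c] for c in coins)
...dp[25]=5, dp[26]=6, dp[27]=6, dp[28]=6, dp[29]=6, dp[30]=6
Minimum coins for 30 = 6


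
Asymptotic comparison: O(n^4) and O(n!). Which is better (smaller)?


quartic grows slower than factorial
O(n^4) is asymptotically smaller; O(n!) grows faster


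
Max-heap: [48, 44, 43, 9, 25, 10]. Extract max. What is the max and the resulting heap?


Max = 48
Replace root with last, heapify down
Resulting heap: [44, 25, 43, 9, 10]


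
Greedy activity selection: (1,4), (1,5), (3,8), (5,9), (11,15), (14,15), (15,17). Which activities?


Greedy: pick earliest-ending, then skip overlaps.
Selected (4 activities): [(1, 4), (5, 9), (11, 15), (15, 17)]


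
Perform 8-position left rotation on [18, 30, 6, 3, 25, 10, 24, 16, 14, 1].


Left rotate by 8: [14, 1, 18, 30, 6, 3, 25, 10, 24, 16]


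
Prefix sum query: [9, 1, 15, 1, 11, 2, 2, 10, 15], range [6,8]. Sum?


Prefix sums: [0, 9, 10, 25, 26, 37, 39, 41, 51, 66]
Sum[6..8] = prefix[9] - prefix[6] = 66 - 39 = 27


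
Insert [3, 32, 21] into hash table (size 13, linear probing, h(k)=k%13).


Insertions: 3->slot 3; 32->slot 6; 21->slot 8
Table: [None, None, None, 3, None, None, 32, None, 21, None, None, None, None]


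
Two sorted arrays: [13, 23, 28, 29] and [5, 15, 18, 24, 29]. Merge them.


Compare heads, take smaller each step.
Merged: [5, 13, 15, 18, 23, 24, 28, 29, 29]


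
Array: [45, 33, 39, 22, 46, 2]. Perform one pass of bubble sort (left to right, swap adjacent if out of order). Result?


After one pass: [33, 39, 22, 45, 2, 46]


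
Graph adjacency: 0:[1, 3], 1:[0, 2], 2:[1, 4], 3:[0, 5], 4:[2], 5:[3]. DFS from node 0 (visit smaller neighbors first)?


DFS stack-based: start with [0]
Visit order: [0, 1, 2, 4, 3, 5]


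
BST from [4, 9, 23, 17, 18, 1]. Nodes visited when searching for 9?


BST root = 4
Search for 9: compare at each node
Path: [4, 9]


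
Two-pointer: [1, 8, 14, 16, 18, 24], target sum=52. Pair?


Two pointers: lo=0, hi=5
No pair sums to 52


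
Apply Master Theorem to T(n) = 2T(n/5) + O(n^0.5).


a=2, b=5, c=0.5. log_5(2)=0.431 < c=0.5. Case 3: O(n^c) = O(sqrt(n))
Complexity: O(sqrt(n))


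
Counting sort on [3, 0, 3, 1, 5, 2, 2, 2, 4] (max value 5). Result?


Count array: [1, 1, 3, 2, 1, 1]
Reconstruct: [0, 1, 2, 2, 2, 3, 3, 4, 5]


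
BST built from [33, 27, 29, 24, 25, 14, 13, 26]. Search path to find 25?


BST root = 33
Search for 25: compare at each node
Path: [33, 27, 24, 25]


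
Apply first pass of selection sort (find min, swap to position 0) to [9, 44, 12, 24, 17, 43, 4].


After one pass: [4, 44, 12, 24, 17, 43, 9]


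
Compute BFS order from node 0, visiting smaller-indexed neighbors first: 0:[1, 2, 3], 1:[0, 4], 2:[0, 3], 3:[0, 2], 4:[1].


BFS queue: start with [0]
Visit order: [0, 1, 2, 3, 4]


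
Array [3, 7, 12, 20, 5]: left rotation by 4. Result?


Left rotate by 4: [5, 3, 7, 12, 20]


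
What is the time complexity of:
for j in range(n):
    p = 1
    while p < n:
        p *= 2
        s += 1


Per nesting level: O(n) * O(log n) = O(n log n)
Complexity: O(n log n)


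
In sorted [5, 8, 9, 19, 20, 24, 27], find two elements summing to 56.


Two pointers: lo=0, hi=6
No pair sums to 56


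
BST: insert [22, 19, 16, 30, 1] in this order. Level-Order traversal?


Root = 22; build tree by BST insertion.
Level-Order traversal: [22, 19, 30, 16, 1]


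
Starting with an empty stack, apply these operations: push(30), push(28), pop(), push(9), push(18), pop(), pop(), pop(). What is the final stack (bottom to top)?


push(30) -> [30]
push(28) -> [30, 28]
pop() returns 28 -> [30]
push(9) -> [30, 9]
push(18) -> [30, 9, 18]
pop() returns 18 -> [30, 9]
pop() returns 9 -> [30]
pop() returns 30 -> []
Final stack (bottom to top): []


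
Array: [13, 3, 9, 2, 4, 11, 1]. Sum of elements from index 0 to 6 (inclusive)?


Prefix sums: [0, 13, 16, 25, 27, 31, 42, 43]
Sum[0..6] = prefix[7] - prefix[0] = 43 - 0 = 43


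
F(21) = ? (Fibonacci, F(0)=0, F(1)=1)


F(n)=F(n-1)+F(n-2)
...F(19)=4181, F(20)=6765, F(21)=10946


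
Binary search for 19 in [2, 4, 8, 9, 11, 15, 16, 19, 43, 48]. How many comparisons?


Search for 19:
[0,9] mid=4 arr[4]=11
[5,9] mid=7 arr[7]=19
Total: 2 comparisons


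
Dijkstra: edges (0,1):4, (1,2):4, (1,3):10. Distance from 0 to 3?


Dijkstra from 0:
Distances: {0: 0, 1: 4, 2: 8, 3: 14}
Shortest distance to 3 = 14, path = [0, 1, 3]


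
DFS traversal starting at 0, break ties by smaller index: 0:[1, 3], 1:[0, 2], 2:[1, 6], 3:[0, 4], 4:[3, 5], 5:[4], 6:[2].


DFS stack-based: start with [0]
Visit order: [0, 1, 2, 6, 3, 4, 5]


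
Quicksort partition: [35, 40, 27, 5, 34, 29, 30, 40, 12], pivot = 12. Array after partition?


Elements <= 12 go left of pivot.
Result: [5, 12, 27, 35, 34, 29, 30, 40, 40], pivot at index 1


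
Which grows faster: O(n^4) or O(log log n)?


double-logarithmic grows slower than quartic
O(log log n) is asymptotically smaller; O(n^4) grows faster


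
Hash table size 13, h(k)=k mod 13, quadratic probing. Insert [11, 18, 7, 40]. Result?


Insertions: 11->slot 11; 18->slot 5; 7->slot 7; 40->slot 1
Table: [None, 40, None, None, None, 18, None, 7, None, None, None, 11, None]


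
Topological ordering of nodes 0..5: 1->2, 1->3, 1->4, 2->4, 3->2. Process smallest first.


Kahn's algorithm, process smallest node first
Order: [0, 1, 3, 2, 4, 5]


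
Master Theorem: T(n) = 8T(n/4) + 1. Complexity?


a=8, b=4, c=0. log_4(8)=1.5 > c=0. Case 1: O(n^log_b(a)) = O(n^1.500)
Complexity: O(n^1.500)


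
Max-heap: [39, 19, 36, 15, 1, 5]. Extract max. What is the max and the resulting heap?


Max = 39
Replace root with last, heapify down
Resulting heap: [36, 19, 5, 15, 1]


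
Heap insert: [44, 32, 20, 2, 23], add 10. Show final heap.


Append 10: [44, 32, 20, 2, 23, 10]
Bubble up: no swaps needed
Result: [44, 32, 20, 2, 23, 10]


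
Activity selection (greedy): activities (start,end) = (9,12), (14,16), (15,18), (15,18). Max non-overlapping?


Greedy: pick earliest-ending, then skip overlaps.
Selected (2 activities): [(9, 12), (14, 16)]


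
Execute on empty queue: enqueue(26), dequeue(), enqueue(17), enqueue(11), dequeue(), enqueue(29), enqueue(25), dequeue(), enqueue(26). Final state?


enqueue(26) -> [26]
dequeue() returns 26 -> []
enqueue(17) -> [17]
enqueue(11) -> [17, 11]
dequeue() returns 17 -> [11]
enqueue(29) -> [11, 29]
enqueue(25) -> [11, 29, 25]
dequeue() returns 11 -> [29, 25]
enqueue(26) -> [29, 25, 26]
Final queue (front to back): [29, 25, 26]


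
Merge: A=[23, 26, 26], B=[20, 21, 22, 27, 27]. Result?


Compare heads, take smaller each step.
Merged: [20, 21, 22, 23, 26, 26, 27, 27]


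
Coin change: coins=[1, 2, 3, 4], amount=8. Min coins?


dp[0]=0; dp[i]=1+min(dp[i-c] for c in coins)
...dp[3]=1, dp[4]=1, dp[5]=2, dp[6]=2, dp[7]=2, dp[8]=2
Minimum coins for 8 = 2


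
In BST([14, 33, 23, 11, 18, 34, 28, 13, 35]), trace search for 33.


BST root = 14
Search for 33: compare at each node
Path: [14, 33]


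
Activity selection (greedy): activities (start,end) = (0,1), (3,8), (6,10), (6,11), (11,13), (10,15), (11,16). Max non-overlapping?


Greedy: pick earliest-ending, then skip overlaps.
Selected (3 activities): [(0, 1), (3, 8), (11, 13)]


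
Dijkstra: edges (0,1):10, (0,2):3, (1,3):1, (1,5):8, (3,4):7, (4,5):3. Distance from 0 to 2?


Dijkstra from 0:
Distances: {0: 0, 1: 10, 2: 3, 3: 11, 4: 18, 5: 18}
Shortest distance to 2 = 3, path = [0, 2]


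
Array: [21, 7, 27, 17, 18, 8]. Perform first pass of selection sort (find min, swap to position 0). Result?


After one pass: [7, 21, 27, 17, 18, 8]


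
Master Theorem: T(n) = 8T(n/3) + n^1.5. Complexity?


a=8, b=3, c=1.5. log_3(8)=1.893 > c=1.5. Case 1: O(n^log_b(a)) = O(n^1.893)
Complexity: O(n^1.893)


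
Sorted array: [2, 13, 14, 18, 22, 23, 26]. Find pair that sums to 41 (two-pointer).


Two pointers: lo=0, hi=6
Found pair: (18, 23) summing to 41


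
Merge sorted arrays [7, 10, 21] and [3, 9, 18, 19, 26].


Compare heads, take smaller each step.
Merged: [3, 7, 9, 10, 18, 19, 21, 26]


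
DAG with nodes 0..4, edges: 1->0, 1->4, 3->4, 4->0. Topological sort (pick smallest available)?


Kahn's algorithm, process smallest node first
Order: [1, 2, 3, 4, 0]


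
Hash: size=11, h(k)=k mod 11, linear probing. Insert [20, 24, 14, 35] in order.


Insertions: 20->slot 9; 24->slot 2; 14->slot 3; 35->slot 4
Table: [None, None, 24, 14, 35, None, None, None, None, 20, None]


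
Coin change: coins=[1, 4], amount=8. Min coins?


dp[0]=0; dp[i]=1+min(dp[i-c] for c in coins)
...dp[3]=3, dp[4]=1, dp[5]=2, dp[6]=3, dp[7]=4, dp[8]=2
Minimum coins for 8 = 2


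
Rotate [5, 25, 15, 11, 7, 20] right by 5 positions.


Right rotate by 5: [25, 15, 11, 7, 20, 5]


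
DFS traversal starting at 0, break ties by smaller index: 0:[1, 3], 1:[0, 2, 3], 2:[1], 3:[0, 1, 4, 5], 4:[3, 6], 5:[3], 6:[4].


DFS stack-based: start with [0]
Visit order: [0, 1, 2, 3, 4, 6, 5]


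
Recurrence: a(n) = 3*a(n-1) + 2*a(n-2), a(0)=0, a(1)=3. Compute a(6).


Build bottom-up:
...a(4)=117, a(5)=417, a(6)=3*417+2*117=1485


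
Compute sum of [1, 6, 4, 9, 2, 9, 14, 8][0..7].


Prefix sums: [0, 1, 7, 11, 20, 22, 31, 45, 53]
Sum[0..7] = prefix[8] - prefix[0] = 53 - 0 = 53


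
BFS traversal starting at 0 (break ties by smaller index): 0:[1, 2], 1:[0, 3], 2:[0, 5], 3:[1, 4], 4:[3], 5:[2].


BFS queue: start with [0]
Visit order: [0, 1, 2, 3, 5, 4]


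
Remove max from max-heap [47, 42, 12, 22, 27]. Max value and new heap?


Max = 47
Replace root with last, heapify down
Resulting heap: [42, 27, 12, 22]


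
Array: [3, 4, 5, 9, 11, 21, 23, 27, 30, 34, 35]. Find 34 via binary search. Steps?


Search for 34:
[0,10] mid=5 arr[5]=21
[6,10] mid=8 arr[8]=30
[9,10] mid=9 arr[9]=34
Total: 3 comparisons


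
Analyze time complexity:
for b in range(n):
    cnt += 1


Per nesting level: O(n) = O(n)
Complexity: O(n)


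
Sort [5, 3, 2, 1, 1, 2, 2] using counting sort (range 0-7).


Count array: [0, 2, 3, 1, 0, 1, 0, 0]
Reconstruct: [1, 1, 2, 2, 2, 3, 5]


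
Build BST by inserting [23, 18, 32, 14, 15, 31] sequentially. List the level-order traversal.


Root = 23; build tree by BST insertion.
Level-Order traversal: [23, 18, 32, 14, 31, 15]


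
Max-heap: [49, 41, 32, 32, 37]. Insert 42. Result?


Append 42: [49, 41, 32, 32, 37, 42]
Bubble up: swap idx 5(42) with idx 2(32)
Result: [49, 41, 42, 32, 37, 32]


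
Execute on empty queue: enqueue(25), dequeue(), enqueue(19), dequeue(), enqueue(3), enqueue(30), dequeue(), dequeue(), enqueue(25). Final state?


enqueue(25) -> [25]
dequeue() returns 25 -> []
enqueue(19) -> [19]
dequeue() returns 19 -> []
enqueue(3) -> [3]
enqueue(30) -> [3, 30]
dequeue() returns 3 -> [30]
dequeue() returns 30 -> []
enqueue(25) -> [25]
Final queue (front to back): [25]


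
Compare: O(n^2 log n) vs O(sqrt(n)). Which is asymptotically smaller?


sublinear grows slower than n^2 log n
O(sqrt(n)) is asymptotically smaller; O(n^2 log n) grows faster


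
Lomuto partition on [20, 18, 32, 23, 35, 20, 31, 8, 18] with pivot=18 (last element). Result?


Elements <= 18 go left of pivot.
Result: [18, 8, 18, 23, 35, 20, 31, 20, 32], pivot at index 2


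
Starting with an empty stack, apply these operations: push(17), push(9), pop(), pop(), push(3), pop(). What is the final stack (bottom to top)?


push(17) -> [17]
push(9) -> [17, 9]
pop() returns 9 -> [17]
pop() returns 17 -> []
push(3) -> [3]
pop() returns 3 -> []
Final stack (bottom to top): []


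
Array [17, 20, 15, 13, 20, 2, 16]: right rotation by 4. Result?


Right rotate by 4: [13, 20, 2, 16, 17, 20, 15]


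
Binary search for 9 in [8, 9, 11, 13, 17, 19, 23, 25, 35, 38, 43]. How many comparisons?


Search for 9:
[0,10] mid=5 arr[5]=19
[0,4] mid=2 arr[2]=11
[0,1] mid=0 arr[0]=8
[1,1] mid=1 arr[1]=9
Total: 4 comparisons


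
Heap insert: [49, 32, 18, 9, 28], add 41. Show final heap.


Append 41: [49, 32, 18, 9, 28, 41]
Bubble up: swap idx 5(41) with idx 2(18)
Result: [49, 32, 41, 9, 28, 18]


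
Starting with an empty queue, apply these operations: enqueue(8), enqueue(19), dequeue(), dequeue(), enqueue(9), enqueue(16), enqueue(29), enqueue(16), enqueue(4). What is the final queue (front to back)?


enqueue(8) -> [8]
enqueue(19) -> [8, 19]
dequeue() returns 8 -> [19]
dequeue() returns 19 -> []
enqueue(9) -> [9]
enqueue(16) -> [9, 16]
enqueue(29) -> [9, 16, 29]
enqueue(16) -> [9, 16, 29, 16]
enqueue(4) -> [9, 16, 29, 16, 4]
Final queue (front to back): [9, 16, 29, 16, 4]


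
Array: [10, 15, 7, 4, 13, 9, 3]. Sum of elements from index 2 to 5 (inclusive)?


Prefix sums: [0, 10, 25, 32, 36, 49, 58, 61]
Sum[2..5] = prefix[6] - prefix[2] = 58 - 25 = 33


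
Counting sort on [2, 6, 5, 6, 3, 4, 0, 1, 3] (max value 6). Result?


Count array: [1, 1, 1, 2, 1, 1, 2]
Reconstruct: [0, 1, 2, 3, 3, 4, 5, 6, 6]


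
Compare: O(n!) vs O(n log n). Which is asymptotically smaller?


linearithmic grows slower than factorial
O(n log n) is asymptotically smaller; O(n!) grows faster


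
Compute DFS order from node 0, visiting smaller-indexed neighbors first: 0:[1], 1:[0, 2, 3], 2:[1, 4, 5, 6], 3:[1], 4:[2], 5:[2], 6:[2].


DFS stack-based: start with [0]
Visit order: [0, 1, 2, 4, 5, 6, 3]


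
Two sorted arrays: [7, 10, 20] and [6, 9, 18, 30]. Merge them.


Compare heads, take smaller each step.
Merged: [6, 7, 9, 10, 18, 20, 30]


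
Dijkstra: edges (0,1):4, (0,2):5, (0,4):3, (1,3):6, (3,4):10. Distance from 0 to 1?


Dijkstra from 0:
Distances: {0: 0, 1: 4, 2: 5, 3: 10, 4: 3}
Shortest distance to 1 = 4, path = [0, 1]


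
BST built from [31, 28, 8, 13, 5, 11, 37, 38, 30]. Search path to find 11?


BST root = 31
Search for 11: compare at each node
Path: [31, 28, 8, 13, 11]


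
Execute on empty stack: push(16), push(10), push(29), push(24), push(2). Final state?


push(16) -> [16]
push(10) -> [16, 10]
push(29) -> [16, 10, 29]
push(24) -> [16, 10, 29, 24]
push(2) -> [16, 10, 29, 24, 2]
Final stack (bottom to top): [16, 10, 29, 24, 2]


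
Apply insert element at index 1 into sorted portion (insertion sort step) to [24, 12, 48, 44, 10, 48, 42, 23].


After one pass: [12, 24, 48, 44, 10, 48, 42, 23]


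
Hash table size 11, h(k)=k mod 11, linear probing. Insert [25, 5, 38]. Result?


Insertions: 25->slot 3; 5->slot 5; 38->slot 6
Table: [None, None, None, 25, None, 5, 38, None, None, None, None]


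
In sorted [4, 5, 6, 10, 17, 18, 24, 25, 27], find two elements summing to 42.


Two pointers: lo=0, hi=8
Found pair: (17, 25) summing to 42


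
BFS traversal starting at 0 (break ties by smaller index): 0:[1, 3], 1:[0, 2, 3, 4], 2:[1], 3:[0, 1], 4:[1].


BFS queue: start with [0]
Visit order: [0, 1, 3, 2, 4]


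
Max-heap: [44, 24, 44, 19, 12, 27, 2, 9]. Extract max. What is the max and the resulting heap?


Max = 44
Replace root with last, heapify down
Resulting heap: [44, 24, 27, 19, 12, 9, 2]


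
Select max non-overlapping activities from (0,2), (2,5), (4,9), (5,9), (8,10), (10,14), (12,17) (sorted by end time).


Greedy: pick earliest-ending, then skip overlaps.
Selected (4 activities): [(0, 2), (2, 5), (5, 9), (10, 14)]


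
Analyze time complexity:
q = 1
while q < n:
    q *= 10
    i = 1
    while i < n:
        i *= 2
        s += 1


Per nesting level: O(log n) * O(log n) = O((log n)^2)
Complexity: O((log n)^2)


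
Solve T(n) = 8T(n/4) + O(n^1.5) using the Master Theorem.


a=8, b=4, c=1.5. log_4(8)=1.5 = c=1.5. Case 2: O(n^c log n) = O(n^1.500 log n)
Complexity: O(n^1.500 log n)


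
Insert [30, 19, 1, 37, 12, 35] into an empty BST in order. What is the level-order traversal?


Root = 30; build tree by BST insertion.
Level-Order traversal: [30, 19, 37, 1, 35, 12]


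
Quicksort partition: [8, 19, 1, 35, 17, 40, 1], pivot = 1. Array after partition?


Elements <= 1 go left of pivot.
Result: [1, 1, 8, 35, 17, 40, 19], pivot at index 1


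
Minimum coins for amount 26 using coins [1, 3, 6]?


dp[0]=0; dp[i]=1+min(dp[i-c] for c in coins)
...dp[21]=4, dp[22]=5, dp[23]=6, dp[24]=4, dp[25]=5, dp[26]=6
Minimum coins for 26 = 6


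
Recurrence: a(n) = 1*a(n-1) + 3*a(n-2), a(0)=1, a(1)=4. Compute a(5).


Build bottom-up:
...a(3)=19, a(4)=40, a(5)=1*40+3*19=97


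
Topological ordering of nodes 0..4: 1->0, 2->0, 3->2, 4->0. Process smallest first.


Kahn's algorithm, process smallest node first
Order: [1, 3, 2, 4, 0]


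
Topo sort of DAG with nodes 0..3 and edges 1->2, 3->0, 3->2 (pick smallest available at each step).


Kahn's algorithm, process smallest node first
Order: [1, 3, 0, 2]


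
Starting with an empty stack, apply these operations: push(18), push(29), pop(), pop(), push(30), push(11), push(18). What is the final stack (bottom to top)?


push(18) -> [18]
push(29) -> [18, 29]
pop() returns 29 -> [18]
pop() returns 18 -> []
push(30) -> [30]
push(11) -> [30, 11]
push(18) -> [30, 11, 18]
Final stack (bottom to top): [30, 11, 18]
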